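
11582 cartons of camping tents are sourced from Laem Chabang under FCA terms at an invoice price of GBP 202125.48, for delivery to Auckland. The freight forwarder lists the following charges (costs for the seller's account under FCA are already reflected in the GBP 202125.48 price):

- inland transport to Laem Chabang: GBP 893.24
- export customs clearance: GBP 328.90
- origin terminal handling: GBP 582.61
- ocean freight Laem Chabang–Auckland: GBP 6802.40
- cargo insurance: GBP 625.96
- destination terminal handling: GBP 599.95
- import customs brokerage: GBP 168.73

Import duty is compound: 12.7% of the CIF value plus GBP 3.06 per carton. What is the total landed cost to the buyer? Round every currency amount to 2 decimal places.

FCA: the seller delivers export-cleared goods to the carrier; the buyer bears costs from that point.
Already in the invoice (seller's account under FCA): inland to port, export clearance — exclude.
CIF value = FCA price + origin terminal + freight + insurance = 202125.48 + 582.61 + 6802.40 + 625.96 = 210136.45
Ad valorem component: 210136.45 × 12.7% = 26687.33
Specific component: 11582 × 3.06 = 35440.92
Import duty = 26687.33 + 35440.92 = 62128.25
Buyer bears: origin terminal 582.61 + freight 6802.40 + insurance 625.96 + destination terminal 599.95 + brokerage 168.73 + duty 62128.25 = 70907.90
Landed cost = invoice 202125.48 + 70907.90 = 273033.38

Total landed cost: GBP 273033.38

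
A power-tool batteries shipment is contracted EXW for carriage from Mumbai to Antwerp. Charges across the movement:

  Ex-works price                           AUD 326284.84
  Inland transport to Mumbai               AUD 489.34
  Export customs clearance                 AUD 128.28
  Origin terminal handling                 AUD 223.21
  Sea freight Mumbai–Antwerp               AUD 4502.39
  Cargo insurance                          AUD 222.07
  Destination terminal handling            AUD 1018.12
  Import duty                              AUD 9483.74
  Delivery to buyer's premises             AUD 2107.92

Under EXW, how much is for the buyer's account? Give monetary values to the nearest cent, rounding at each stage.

EXW: the seller makes goods available at their premises; the buyer bears all onward costs.
Seller's account: goods 326284.84 = 326284.84
Buyer's account: inland to port 489.34 + export clearance 128.28 + origin terminal 223.21 + freight 4502.39 + insurance 222.07 + destination terminal 1018.12 + duty 9483.74 + delivery 2107.92 = 18175.07

Buyer's account: AUD 18175.07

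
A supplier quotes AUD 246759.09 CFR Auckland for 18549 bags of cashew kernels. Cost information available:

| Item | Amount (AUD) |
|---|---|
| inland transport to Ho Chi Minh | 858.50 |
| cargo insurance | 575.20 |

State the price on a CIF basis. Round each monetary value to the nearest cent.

Not relevant to the conversion: inland to port — on the seller under both CFR and CIF; already in the CFR price and stays in the CIF price.
From CFR to CIF, the seller additionally bears: insurance.
CIF price = 246759.09 + 575.20 = 247334.29

CIF price: AUD 247334.29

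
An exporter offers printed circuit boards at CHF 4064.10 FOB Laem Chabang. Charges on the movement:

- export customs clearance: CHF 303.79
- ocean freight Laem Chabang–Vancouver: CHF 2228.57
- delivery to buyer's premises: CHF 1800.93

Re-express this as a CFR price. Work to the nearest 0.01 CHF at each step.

CFR price: CHF 6292.67

Not relevant to the conversion: export clearance — on the seller under both FOB and CFR; already in the FOB price and stays in the CFR price. delivery — on the buyer under both terms; not part of either seller's price.
From FOB to CFR, the seller additionally bears: freight.
CFR price = 4064.10 + 2228.57 = 6292.67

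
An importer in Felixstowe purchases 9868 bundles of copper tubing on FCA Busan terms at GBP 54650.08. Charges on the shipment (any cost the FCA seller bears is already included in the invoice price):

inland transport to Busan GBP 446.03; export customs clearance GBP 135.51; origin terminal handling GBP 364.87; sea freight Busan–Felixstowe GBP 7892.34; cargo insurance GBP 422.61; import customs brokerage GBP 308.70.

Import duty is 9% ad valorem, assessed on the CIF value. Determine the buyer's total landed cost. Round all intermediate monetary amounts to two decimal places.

FCA: the seller delivers export-cleared goods to the carrier; the buyer bears costs from that point.
Already in the invoice (seller's account under FCA): inland to port, export clearance — exclude.
CIF value = FCA price + origin terminal + freight + insurance = 54650.08 + 364.87 + 7892.34 + 422.61 = 63329.90
Import duty = 63329.90 × 9% = 5699.69
Buyer bears: origin terminal 364.87 + freight 7892.34 + insurance 422.61 + brokerage 308.70 + duty 5699.69 = 14688.21
Landed cost = invoice 54650.08 + 14688.21 = 69338.29

Total landed cost: GBP 69338.29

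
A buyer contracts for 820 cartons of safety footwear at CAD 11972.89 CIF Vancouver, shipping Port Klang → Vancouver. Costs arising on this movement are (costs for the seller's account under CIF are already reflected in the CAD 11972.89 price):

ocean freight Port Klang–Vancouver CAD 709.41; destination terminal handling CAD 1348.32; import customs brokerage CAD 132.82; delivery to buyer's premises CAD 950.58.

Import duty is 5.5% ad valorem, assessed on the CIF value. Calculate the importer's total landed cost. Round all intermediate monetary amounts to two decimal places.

CIF: the seller pays costs through ocean freight and marine insurance to the destination port.
Already in the invoice (seller's account under CIF): freight — exclude.
The CIF price already equals the CIF value: 11972.89
Import duty = 11972.89 × 5.5% = 658.51
Buyer bears: destination terminal 1348.32 + brokerage 132.82 + delivery 950.58 + duty 658.51 = 3090.23
Landed cost = invoice 11972.89 + 3090.23 = 15063.12

Total landed cost: CAD 15063.12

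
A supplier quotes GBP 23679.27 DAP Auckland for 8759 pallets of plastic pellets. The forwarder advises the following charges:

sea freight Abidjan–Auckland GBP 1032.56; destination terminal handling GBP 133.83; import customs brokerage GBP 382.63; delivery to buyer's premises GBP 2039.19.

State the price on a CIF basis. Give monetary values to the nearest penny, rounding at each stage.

Not relevant to the conversion: freight — on the seller under both DAP and CIF; already in the DAP price and stays in the CIF price. brokerage — on the buyer under both terms; not part of either seller's price.
From DAP to CIF, the seller no longer bears: destination terminal, delivery.
CIF price = 23679.27 − 133.83 − 2039.19 = 21506.25

CIF price: GBP 21506.25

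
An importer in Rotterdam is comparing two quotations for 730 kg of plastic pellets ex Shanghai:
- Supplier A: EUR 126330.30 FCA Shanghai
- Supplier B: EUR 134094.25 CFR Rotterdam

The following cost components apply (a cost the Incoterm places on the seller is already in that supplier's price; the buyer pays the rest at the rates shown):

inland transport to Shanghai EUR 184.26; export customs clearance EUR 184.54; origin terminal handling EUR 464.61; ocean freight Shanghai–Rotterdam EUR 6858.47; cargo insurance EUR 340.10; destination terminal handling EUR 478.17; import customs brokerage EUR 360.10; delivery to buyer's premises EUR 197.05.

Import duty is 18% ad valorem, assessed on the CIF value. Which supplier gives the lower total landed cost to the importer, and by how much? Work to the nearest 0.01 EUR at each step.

Supplier A is cheaper by EUR 520.22

Supplier A (FCA):
CIF value = FCA price + origin terminal + freight + insurance = 126330.30 + 464.61 + 6858.47 + 340.10 = 133993.48
Import duty = 133993.48 × 18% = 24118.83
Buyer bears (A): 464.61 + 6858.47 + 340.10 + 478.17 + 360.10 + 197.05 = 8698.50
Landed cost (A) = invoice 126330.30 + 8698.50 + duty 24118.83 = 159147.63
Supplier B (CFR):
CIF value = CFR price + insurance = 134094.25 + 340.10 = 134434.35
Import duty = 134434.35 × 18% = 24198.18
Buyer bears (B): 340.10 + 478.17 + 360.10 + 197.05 = 1375.42
Landed cost (B) = invoice 134094.25 + 1375.42 + duty 24198.18 = 159667.85
Difference = |159147.63 − 159667.85| = 520.22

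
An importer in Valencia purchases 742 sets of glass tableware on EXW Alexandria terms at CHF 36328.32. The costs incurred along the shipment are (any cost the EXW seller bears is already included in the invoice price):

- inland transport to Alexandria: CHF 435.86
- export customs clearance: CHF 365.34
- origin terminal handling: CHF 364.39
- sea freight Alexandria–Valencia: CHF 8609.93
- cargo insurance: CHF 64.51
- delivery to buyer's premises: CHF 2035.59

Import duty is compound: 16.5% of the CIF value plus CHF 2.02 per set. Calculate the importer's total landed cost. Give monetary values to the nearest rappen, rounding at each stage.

Total landed cost: CHF 57320.56

EXW: the seller makes goods available at their premises; the buyer bears all onward costs.
CIF value = EXW price + inland to port + export clearance + origin terminal + freight + insurance = 36328.32 + 435.86 + 365.34 + 364.39 + 8609.93 + 64.51 = 46168.35
Ad valorem component: 46168.35 × 16.5% = 7617.78
Specific component: 742 × 2.02 = 1498.84
Import duty = 7617.78 + 1498.84 = 9116.62
Buyer bears: inland to port 435.86 + export clearance 365.34 + origin terminal 364.39 + freight 8609.93 + insurance 64.51 + delivery 2035.59 + duty 9116.62 = 20992.24
Landed cost = invoice 36328.32 + 20992.24 = 57320.56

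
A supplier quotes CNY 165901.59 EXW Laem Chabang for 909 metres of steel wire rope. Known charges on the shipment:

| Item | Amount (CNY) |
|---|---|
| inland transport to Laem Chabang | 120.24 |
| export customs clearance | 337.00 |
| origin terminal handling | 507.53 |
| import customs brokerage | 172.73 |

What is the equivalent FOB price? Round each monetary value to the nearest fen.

Not relevant to the conversion: brokerage — on the buyer under both terms; not part of either seller's price.
From EXW to FOB, the seller additionally bears: inland to port, export clearance, origin terminal.
FOB price = 165901.59 + 120.24 + 337.00 + 507.53 = 166866.36

FOB price: CNY 166866.36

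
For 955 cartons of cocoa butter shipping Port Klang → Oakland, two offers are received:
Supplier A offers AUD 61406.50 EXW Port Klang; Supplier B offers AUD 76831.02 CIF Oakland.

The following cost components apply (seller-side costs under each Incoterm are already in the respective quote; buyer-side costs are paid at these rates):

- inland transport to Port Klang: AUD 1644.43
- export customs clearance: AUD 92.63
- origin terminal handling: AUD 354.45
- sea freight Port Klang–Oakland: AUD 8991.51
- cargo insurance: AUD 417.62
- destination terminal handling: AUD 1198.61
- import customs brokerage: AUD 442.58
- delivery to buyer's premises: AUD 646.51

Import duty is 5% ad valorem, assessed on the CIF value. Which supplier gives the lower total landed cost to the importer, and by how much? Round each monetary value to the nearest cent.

Supplier A (EXW):
CIF value = EXW price + inland to port + export clearance + origin terminal + freight + insurance = 61406.50 + 1644.43 + 92.63 + 354.45 + 8991.51 + 417.62 = 72907.14
Import duty = 72907.14 × 5% = 3645.36
Buyer bears (A): 1644.43 + 92.63 + 354.45 + 8991.51 + 417.62 + 1198.61 + 442.58 + 646.51 = 13788.34
Landed cost (A) = invoice 61406.50 + 13788.34 + duty 3645.36 = 78840.20
Supplier B (CIF):
The CIF price already equals the CIF value: 76831.02
Import duty = 76831.02 × 5% = 3841.55
Buyer bears (B): 1198.61 + 442.58 + 646.51 = 2287.70
Landed cost (B) = invoice 76831.02 + 2287.70 + duty 3841.55 = 82960.27
Difference = |78840.20 − 82960.27| = 4120.07

Supplier A is cheaper by AUD 4120.07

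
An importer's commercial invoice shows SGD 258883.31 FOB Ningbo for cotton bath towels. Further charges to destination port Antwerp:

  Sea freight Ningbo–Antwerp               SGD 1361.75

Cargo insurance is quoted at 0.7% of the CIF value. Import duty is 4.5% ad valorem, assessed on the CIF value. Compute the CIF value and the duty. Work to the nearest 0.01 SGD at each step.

CIF value: SGD 262079.62; import duty: SGD 11793.58

Let C be the CIF value. C = FOB price + freight + 0.7% × C
C − 0.7% × C = 258883.31 + 1361.75
0.993 × C = 260245.06
C = 260245.06 / 0.993 = 262079.62
Insurance premium = 0.7% × 262079.62 = 1834.56
Import duty = 262079.62 × 4.5% = 11793.58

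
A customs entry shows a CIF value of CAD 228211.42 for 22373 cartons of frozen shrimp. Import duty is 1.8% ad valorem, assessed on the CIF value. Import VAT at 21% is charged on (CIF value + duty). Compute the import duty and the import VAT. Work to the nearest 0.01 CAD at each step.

Import duty = 228211.42 × 1.8% = 4107.81
VAT base = CIF + duty = 228211.42 + 4107.81 = 232319.23
Import VAT = 232319.23 × 21% = 48787.04

Import duty: CAD 4107.81; import VAT: CAD 48787.04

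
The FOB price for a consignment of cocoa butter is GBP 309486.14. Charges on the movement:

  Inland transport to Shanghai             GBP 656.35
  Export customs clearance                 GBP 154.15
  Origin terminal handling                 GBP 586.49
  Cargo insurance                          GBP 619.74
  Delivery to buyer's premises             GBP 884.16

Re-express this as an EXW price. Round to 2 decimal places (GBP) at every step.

EXW price: GBP 308089.15

Not relevant to the conversion: insurance, delivery — on the buyer under both terms; not part of either seller's price.
From FOB to EXW, the seller no longer bears: inland to port, export clearance, origin terminal.
EXW price = 309486.14 − 656.35 − 154.15 − 586.49 = 308089.15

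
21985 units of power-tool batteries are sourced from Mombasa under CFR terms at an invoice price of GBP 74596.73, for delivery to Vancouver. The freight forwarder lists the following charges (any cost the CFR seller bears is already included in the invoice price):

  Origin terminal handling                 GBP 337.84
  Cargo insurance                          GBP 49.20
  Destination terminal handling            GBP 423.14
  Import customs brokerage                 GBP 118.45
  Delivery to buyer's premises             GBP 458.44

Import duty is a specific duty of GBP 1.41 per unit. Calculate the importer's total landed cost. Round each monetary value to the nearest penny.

Total landed cost: GBP 106644.81

CFR: the seller pays costs through ocean freight to the destination port, but not insurance.
Already in the invoice (seller's account under CFR): origin terminal — exclude.
CIF value = CFR price + insurance = 74596.73 + 49.20 = 74645.93
Import duty = 21985 × 1.41 = 30998.85
Buyer bears: insurance 49.20 + destination terminal 423.14 + brokerage 118.45 + delivery 458.44 + duty 30998.85 = 32048.08
Landed cost = invoice 74596.73 + 32048.08 = 106644.81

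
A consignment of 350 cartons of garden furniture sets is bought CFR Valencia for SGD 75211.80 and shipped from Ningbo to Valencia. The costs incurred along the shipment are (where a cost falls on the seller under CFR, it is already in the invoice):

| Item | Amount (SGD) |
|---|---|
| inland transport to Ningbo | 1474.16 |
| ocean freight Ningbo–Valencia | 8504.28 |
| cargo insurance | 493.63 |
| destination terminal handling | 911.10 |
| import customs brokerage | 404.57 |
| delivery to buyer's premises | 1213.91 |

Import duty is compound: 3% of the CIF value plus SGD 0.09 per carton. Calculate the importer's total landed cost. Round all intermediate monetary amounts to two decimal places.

CFR: the seller pays costs through ocean freight to the destination port, but not insurance.
Already in the invoice (seller's account under CFR): inland to port, freight — exclude.
CIF value = CFR price + insurance = 75211.80 + 493.63 = 75705.43
Ad valorem component: 75705.43 × 3% = 2271.16
Specific component: 350 × 0.09 = 31.50
Import duty = 2271.16 + 31.50 = 2302.66
Buyer bears: insurance 493.63 + destination terminal 911.10 + brokerage 404.57 + delivery 1213.91 + duty 2302.66 = 5325.87
Landed cost = invoice 75211.80 + 5325.87 = 80537.67

Total landed cost: SGD 80537.67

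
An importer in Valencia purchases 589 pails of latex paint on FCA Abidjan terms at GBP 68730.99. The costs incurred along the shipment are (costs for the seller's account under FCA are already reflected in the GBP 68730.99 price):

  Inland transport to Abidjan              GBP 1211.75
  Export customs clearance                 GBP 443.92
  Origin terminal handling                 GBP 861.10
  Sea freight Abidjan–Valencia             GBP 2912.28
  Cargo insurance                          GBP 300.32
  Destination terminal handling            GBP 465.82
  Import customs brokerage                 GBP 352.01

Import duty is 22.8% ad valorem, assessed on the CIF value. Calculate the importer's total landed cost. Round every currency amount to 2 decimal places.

FCA: the seller delivers export-cleared goods to the carrier; the buyer bears costs from that point.
Already in the invoice (seller's account under FCA): inland to port, export clearance — exclude.
CIF value = FCA price + origin terminal + freight + insurance = 68730.99 + 861.10 + 2912.28 + 300.32 = 72804.69
Import duty = 72804.69 × 22.8% = 16599.47
Buyer bears: origin terminal 861.10 + freight 2912.28 + insurance 300.32 + destination terminal 465.82 + brokerage 352.01 + duty 16599.47 = 21491.00
Landed cost = invoice 68730.99 + 21491.00 = 90221.99

Total landed cost: GBP 90221.99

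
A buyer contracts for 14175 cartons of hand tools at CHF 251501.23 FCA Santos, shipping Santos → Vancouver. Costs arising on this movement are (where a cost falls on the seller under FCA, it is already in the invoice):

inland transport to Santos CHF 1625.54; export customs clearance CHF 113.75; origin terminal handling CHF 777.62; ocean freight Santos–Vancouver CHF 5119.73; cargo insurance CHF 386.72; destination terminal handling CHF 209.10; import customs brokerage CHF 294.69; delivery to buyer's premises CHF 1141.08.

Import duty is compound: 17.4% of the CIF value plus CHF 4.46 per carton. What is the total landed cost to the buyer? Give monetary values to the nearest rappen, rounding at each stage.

FCA: the seller delivers export-cleared goods to the carrier; the buyer bears costs from that point.
Already in the invoice (seller's account under FCA): inland to port, export clearance — exclude.
CIF value = FCA price + origin terminal + freight + insurance = 251501.23 + 777.62 + 5119.73 + 386.72 = 257785.30
Ad valorem component: 257785.30 × 17.4% = 44854.64
Specific component: 14175 × 4.46 = 63220.50
Import duty = 44854.64 + 63220.50 = 108075.14
Buyer bears: origin terminal 777.62 + freight 5119.73 + insurance 386.72 + destination terminal 209.10 + brokerage 294.69 + delivery 1141.08 + duty 108075.14 = 116004.08
Landed cost = invoice 251501.23 + 116004.08 = 367505.31

Total landed cost: CHF 367505.31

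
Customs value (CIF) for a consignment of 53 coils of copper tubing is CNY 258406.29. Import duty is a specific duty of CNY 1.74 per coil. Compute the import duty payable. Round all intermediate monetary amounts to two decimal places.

Import duty = 53 × 1.74 = 92.22

Import duty: CNY 92.22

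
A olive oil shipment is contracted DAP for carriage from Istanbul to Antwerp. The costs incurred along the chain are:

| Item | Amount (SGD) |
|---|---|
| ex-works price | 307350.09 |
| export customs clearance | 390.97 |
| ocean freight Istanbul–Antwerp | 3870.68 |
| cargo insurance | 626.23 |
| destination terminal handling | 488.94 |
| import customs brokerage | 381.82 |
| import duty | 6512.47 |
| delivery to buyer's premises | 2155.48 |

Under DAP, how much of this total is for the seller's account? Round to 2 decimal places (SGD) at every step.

Seller's account: SGD 314882.39

DAP: the seller bears all costs to the named destination except import duty and clearance.
Seller's account: goods 307350.09 + export clearance 390.97 + freight 3870.68 + insurance 626.23 + destination terminal 488.94 + delivery 2155.48 = 314882.39
Buyer's account: brokerage 381.82 + duty 6512.47 = 6894.29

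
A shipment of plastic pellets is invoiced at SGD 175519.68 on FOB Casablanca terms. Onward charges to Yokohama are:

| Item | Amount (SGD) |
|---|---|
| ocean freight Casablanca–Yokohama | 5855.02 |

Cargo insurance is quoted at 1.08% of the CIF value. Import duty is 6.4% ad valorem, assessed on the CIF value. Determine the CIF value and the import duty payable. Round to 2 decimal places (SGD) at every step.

CIF value: SGD 183354.93; import duty: SGD 11734.72

Let C be the CIF value. C = FOB price + freight + 1.08% × C
C − 1.08% × C = 175519.68 + 5855.02
0.9892 × C = 181374.70
C = 181374.70 / 0.9892 = 183354.93
Insurance premium = 1.08% × 183354.93 = 1980.23
Import duty = 183354.93 × 6.4% = 11734.72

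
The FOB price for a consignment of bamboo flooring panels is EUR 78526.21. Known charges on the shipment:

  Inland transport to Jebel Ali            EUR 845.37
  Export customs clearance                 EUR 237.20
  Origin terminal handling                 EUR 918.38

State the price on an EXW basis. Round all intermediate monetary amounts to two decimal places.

From FOB to EXW, the seller no longer bears: inland to port, export clearance, origin terminal.
EXW price = 78526.21 − 845.37 − 237.20 − 918.38 = 76525.26

EXW price: EUR 76525.26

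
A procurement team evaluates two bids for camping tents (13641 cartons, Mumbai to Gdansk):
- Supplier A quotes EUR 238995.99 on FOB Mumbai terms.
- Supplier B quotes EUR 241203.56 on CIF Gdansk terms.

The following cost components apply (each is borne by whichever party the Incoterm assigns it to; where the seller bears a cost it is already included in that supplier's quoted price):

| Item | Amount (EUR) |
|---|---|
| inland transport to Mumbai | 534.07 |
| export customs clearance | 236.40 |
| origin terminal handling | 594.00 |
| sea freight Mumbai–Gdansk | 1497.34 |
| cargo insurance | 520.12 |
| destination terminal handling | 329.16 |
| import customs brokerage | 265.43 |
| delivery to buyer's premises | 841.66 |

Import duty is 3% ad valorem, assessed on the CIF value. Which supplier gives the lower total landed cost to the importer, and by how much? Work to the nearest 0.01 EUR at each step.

Supplier A (FOB):
CIF value = FOB price + freight + insurance = 238995.99 + 1497.34 + 520.12 = 241013.45
Import duty = 241013.45 × 3% = 7230.40
Buyer bears (A): 1497.34 + 520.12 + 329.16 + 265.43 + 841.66 = 3453.71
Landed cost (A) = invoice 238995.99 + 3453.71 + duty 7230.40 = 249680.10
Supplier B (CIF):
The CIF price already equals the CIF value: 241203.56
Import duty = 241203.56 × 3% = 7236.11
Buyer bears (B): 329.16 + 265.43 + 841.66 = 1436.25
Landed cost (B) = invoice 241203.56 + 1436.25 + duty 7236.11 = 249875.92
Difference = |249680.10 − 249875.92| = 195.82

Supplier A is cheaper by EUR 195.82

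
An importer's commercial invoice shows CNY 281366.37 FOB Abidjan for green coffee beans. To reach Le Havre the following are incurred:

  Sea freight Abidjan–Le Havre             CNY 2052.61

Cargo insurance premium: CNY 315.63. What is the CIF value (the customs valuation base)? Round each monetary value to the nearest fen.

CIF value: CNY 283734.61

CIF = FOB price + freight + insurance
CIF = 281366.37 + 2052.61 + 315.63 = 283734.61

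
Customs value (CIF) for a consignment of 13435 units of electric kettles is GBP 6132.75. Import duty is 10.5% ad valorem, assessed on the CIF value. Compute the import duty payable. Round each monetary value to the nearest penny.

Import duty: GBP 643.94

Import duty = 6132.75 × 10.5% = 643.94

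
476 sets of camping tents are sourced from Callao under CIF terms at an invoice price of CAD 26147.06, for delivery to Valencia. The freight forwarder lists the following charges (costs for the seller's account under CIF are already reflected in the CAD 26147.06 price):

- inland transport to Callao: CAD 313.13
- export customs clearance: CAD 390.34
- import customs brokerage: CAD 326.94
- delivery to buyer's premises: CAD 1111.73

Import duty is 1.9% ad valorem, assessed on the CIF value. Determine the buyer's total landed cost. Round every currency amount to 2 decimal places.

Total landed cost: CAD 28082.52

CIF: the seller pays costs through ocean freight and marine insurance to the destination port.
Already in the invoice (seller's account under CIF): inland to port, export clearance — exclude.
The CIF price already equals the CIF value: 26147.06
Import duty = 26147.06 × 1.9% = 496.79
Buyer bears: brokerage 326.94 + delivery 1111.73 + duty 496.79 = 1935.46
Landed cost = invoice 26147.06 + 1935.46 = 28082.52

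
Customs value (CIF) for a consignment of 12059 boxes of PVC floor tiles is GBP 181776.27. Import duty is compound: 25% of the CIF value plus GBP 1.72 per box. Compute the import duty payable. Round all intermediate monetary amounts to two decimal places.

Import duty: GBP 66185.55

Ad valorem component: 181776.27 × 25% = 45444.07
Specific component: 12059 × 1.72 = 20741.48
Import duty = 45444.07 + 20741.48 = 66185.55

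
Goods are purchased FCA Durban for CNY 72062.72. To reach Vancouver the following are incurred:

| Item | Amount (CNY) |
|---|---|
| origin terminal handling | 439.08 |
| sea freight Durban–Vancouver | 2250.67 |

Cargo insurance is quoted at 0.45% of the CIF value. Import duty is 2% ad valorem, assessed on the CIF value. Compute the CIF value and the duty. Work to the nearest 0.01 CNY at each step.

Let C be the CIF value. C = FCA price + pre-shipment costs + freight + 0.45% × C
C − 0.45% × C = 72062.72 + 439.08 + 2250.67
0.9955 × C = 74752.47
C = 74752.47 / 0.9955 = 75090.38
Insurance premium = 0.45% × 75090.38 = 337.91
Import duty = 75090.38 × 2% = 1501.81

CIF value: CNY 75090.38; import duty: CNY 1501.81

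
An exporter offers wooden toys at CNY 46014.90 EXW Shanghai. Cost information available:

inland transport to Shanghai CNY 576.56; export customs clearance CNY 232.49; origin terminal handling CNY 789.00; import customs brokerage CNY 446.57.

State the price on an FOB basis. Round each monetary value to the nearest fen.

FOB price: CNY 47612.95

Not relevant to the conversion: brokerage — on the buyer under both terms; not part of either seller's price.
From EXW to FOB, the seller additionally bears: inland to port, export clearance, origin terminal.
FOB price = 46014.90 + 576.56 + 232.49 + 789.00 = 47612.95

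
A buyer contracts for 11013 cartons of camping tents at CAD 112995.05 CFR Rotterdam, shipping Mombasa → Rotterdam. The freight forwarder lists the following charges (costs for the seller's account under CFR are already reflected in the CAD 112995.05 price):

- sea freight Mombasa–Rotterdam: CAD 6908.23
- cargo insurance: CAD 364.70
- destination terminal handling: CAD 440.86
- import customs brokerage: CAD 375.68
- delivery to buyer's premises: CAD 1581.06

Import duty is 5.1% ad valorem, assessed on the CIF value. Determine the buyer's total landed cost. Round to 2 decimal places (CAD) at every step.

Total landed cost: CAD 121538.70

CFR: the seller pays costs through ocean freight to the destination port, but not insurance.
Already in the invoice (seller's account under CFR): freight — exclude.
CIF value = CFR price + insurance = 112995.05 + 364.70 = 113359.75
Import duty = 113359.75 × 5.1% = 5781.35
Buyer bears: insurance 364.70 + destination terminal 440.86 + brokerage 375.68 + delivery 1581.06 + duty 5781.35 = 8543.65
Landed cost = invoice 112995.05 + 8543.65 = 121538.70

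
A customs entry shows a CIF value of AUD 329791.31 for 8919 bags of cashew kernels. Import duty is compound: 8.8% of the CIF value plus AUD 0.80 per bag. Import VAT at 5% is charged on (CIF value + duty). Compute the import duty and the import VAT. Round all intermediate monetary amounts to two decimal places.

Import duty: AUD 36156.84; import VAT: AUD 18297.41

Ad valorem component: 329791.31 × 8.8% = 29021.64
Specific component: 8919 × 0.80 = 7135.20
Import duty = 29021.64 + 7135.20 = 36156.84
VAT base = CIF + duty = 329791.31 + 36156.84 = 365948.15
Import VAT = 365948.15 × 5% = 18297.41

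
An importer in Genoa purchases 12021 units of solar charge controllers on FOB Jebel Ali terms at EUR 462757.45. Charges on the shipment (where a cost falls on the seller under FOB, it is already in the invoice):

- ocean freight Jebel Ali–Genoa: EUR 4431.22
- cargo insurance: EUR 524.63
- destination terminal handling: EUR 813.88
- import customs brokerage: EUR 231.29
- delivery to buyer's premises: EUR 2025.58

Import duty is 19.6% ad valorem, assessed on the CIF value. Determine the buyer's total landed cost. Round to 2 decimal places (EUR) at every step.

Total landed cost: EUR 562455.86

FOB: the seller bears costs until goods are on board at the origin port; the buyer bears freight, insurance and all costs thereafter.
CIF value = FOB price + freight + insurance = 462757.45 + 4431.22 + 524.63 = 467713.30
Import duty = 467713.30 × 19.6% = 91671.81
Buyer bears: freight 4431.22 + insurance 524.63 + destination terminal 813.88 + brokerage 231.29 + delivery 2025.58 + duty 91671.81 = 99698.41
Landed cost = invoice 462757.45 + 99698.41 = 562455.86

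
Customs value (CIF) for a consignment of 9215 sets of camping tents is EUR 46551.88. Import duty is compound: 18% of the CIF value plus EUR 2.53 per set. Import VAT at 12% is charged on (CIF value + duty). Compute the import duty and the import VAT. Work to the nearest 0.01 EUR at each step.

Ad valorem component: 46551.88 × 18% = 8379.34
Specific component: 9215 × 2.53 = 23313.95
Import duty = 8379.34 + 23313.95 = 31693.29
VAT base = CIF + duty = 46551.88 + 31693.29 = 78245.17
Import VAT = 78245.17 × 12% = 9389.42

Import duty: EUR 31693.29; import VAT: EUR 9389.42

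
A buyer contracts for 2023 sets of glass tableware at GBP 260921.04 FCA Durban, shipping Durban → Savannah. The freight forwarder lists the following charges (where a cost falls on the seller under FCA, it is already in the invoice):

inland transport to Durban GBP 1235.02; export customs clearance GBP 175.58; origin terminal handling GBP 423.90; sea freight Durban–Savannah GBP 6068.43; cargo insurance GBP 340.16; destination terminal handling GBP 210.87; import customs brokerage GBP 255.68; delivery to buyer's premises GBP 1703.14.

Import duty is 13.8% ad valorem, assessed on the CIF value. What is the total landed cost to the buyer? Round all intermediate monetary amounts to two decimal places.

FCA: the seller delivers export-cleared goods to the carrier; the buyer bears costs from that point.
Already in the invoice (seller's account under FCA): inland to port, export clearance — exclude.
CIF value = FCA price + origin terminal + freight + insurance = 260921.04 + 423.90 + 6068.43 + 340.16 = 267753.53
Import duty = 267753.53 × 13.8% = 36949.99
Buyer bears: origin terminal 423.90 + freight 6068.43 + insurance 340.16 + destination terminal 210.87 + brokerage 255.68 + delivery 1703.14 + duty 36949.99 = 45952.17
Landed cost = invoice 260921.04 + 45952.17 = 306873.21

Total landed cost: GBP 306873.21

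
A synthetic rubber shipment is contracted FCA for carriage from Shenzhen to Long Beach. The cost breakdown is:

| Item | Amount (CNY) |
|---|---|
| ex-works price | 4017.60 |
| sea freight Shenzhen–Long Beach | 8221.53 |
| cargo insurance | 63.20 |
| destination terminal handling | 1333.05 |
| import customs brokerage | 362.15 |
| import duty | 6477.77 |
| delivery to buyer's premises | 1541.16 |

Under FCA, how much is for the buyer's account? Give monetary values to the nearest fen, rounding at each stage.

FCA: the seller delivers export-cleared goods to the carrier; the buyer bears costs from that point.
Seller's account: goods 4017.60 = 4017.60
Buyer's account: freight 8221.53 + insurance 63.20 + destination terminal 1333.05 + brokerage 362.15 + duty 6477.77 + delivery 1541.16 = 17998.86

Buyer's account: CNY 17998.86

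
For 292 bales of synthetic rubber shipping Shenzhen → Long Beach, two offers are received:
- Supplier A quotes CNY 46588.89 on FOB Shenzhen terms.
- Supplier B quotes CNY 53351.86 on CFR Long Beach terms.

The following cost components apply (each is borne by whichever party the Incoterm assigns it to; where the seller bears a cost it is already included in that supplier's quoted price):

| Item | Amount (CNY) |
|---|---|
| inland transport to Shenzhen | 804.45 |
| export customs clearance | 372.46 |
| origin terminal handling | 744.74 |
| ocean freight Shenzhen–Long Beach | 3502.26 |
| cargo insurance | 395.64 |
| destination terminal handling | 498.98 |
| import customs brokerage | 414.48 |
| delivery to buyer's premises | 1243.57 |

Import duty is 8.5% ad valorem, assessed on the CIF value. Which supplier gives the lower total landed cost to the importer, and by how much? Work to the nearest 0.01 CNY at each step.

Supplier A (FOB):
CIF value = FOB price + freight + insurance = 46588.89 + 3502.26 + 395.64 = 50486.79
Import duty = 50486.79 × 8.5% = 4291.38
Buyer bears (A): 3502.26 + 395.64 + 498.98 + 414.48 + 1243.57 = 6054.93
Landed cost (A) = invoice 46588.89 + 6054.93 + duty 4291.38 = 56935.20
Supplier B (CFR):
CIF value = CFR price + insurance = 53351.86 + 395.64 = 53747.50
Import duty = 53747.50 × 8.5% = 4568.54
Buyer bears (B): 395.64 + 498.98 + 414.48 + 1243.57 = 2552.67
Landed cost (B) = invoice 53351.86 + 2552.67 + duty 4568.54 = 60473.07
Difference = |56935.20 − 60473.07| = 3537.87

Supplier A is cheaper by CNY 3537.87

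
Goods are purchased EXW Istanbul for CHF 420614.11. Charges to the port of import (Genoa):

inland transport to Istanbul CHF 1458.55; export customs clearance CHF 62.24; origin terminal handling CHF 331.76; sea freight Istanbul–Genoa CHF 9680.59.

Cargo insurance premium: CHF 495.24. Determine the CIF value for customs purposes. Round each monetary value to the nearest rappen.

CIF = EXW price + pre-shipment costs + freight + insurance
CIF = 420614.11 + 1458.55 + 62.24 + 331.76 + 9680.59 + 495.24 = 432642.49

CIF value: CHF 432642.49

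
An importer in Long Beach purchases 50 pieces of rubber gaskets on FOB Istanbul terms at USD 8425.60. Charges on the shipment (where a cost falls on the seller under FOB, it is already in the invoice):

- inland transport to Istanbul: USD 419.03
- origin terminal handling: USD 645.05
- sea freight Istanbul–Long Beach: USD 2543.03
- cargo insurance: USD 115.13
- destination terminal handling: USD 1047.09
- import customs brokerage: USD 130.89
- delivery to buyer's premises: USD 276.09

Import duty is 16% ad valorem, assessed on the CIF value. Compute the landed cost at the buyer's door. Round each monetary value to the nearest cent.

FOB: the seller bears costs until goods are on board at the origin port; the buyer bears freight, insurance and all costs thereafter.
Already in the invoice (seller's account under FOB): inland to port, origin terminal — exclude.
CIF value = FOB price + freight + insurance = 8425.60 + 2543.03 + 115.13 = 11083.76
Import duty = 11083.76 × 16% = 1773.40
Buyer bears: freight 2543.03 + insurance 115.13 + destination terminal 1047.09 + brokerage 130.89 + delivery 276.09 + duty 1773.40 = 5885.63
Landed cost = invoice 8425.60 + 5885.63 = 14311.23

Total landed cost: USD 14311.23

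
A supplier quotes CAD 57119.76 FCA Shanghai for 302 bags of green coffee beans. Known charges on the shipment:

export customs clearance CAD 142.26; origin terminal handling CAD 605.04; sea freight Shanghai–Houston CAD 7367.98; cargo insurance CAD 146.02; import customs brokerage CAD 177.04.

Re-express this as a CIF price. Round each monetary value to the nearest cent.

Not relevant to the conversion: export clearance — on the seller under both FCA and CIF; already in the FCA price and stays in the CIF price. brokerage — on the buyer under both terms; not part of either seller's price.
From FCA to CIF, the seller additionally bears: origin terminal, freight, insurance.
CIF price = 57119.76 + 605.04 + 7367.98 + 146.02 = 65238.80

CIF price: CAD 65238.80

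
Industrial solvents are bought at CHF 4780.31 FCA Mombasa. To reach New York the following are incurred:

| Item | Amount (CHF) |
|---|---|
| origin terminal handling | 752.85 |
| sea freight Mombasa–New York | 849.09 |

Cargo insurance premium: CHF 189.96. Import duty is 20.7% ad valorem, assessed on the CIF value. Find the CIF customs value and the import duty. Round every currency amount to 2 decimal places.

CIF = FCA price + pre-shipment costs + freight + insurance
CIF = 4780.31 + 752.85 + 849.09 + 189.96 = 6572.21
Import duty = 6572.21 × 20.7% = 1360.45

CIF value: CHF 6572.21; import duty: CHF 1360.45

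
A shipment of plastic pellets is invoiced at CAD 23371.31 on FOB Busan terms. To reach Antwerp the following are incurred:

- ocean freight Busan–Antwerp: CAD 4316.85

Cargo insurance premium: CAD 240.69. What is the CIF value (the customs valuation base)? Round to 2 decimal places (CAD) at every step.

CIF value: CAD 27928.85

CIF = FOB price + freight + insurance
CIF = 23371.31 + 4316.85 + 240.69 = 27928.85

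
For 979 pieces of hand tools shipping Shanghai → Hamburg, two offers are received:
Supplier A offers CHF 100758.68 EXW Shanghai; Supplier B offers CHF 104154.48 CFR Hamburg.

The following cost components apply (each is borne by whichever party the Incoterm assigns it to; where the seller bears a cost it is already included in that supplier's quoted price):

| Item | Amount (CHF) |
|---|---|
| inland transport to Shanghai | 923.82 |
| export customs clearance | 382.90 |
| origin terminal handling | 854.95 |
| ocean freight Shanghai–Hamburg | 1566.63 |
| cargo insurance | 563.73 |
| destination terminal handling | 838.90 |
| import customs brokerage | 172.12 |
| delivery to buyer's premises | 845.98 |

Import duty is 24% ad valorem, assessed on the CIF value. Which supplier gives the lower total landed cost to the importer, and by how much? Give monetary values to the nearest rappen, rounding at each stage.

Supplier A (EXW):
CIF value = EXW price + inland to port + export clearance + origin terminal + freight + insurance = 100758.68 + 923.82 + 382.90 + 854.95 + 1566.63 + 563.73 = 105050.71
Import duty = 105050.71 × 24% = 25212.17
Buyer bears (A): 923.82 + 382.90 + 854.95 + 1566.63 + 563.73 + 838.90 + 172.12 + 845.98 = 6149.03
Landed cost (A) = invoice 100758.68 + 6149.03 + duty 25212.17 = 132119.88
Supplier B (CFR):
CIF value = CFR price + insurance = 104154.48 + 563.73 = 104718.21
Import duty = 104718.21 × 24% = 25132.37
Buyer bears (B): 563.73 + 838.90 + 172.12 + 845.98 = 2420.73
Landed cost (B) = invoice 104154.48 + 2420.73 + duty 25132.37 = 131707.58
Difference = |132119.88 − 131707.58| = 412.30

Supplier B is cheaper by CHF 412.30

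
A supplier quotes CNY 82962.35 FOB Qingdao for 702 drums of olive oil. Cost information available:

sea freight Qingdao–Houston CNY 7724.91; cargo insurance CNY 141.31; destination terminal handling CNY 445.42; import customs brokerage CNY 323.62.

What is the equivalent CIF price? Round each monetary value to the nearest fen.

CIF price: CNY 90828.57

Not relevant to the conversion: brokerage, destination terminal — on the buyer under both terms; not part of either seller's price.
From FOB to CIF, the seller additionally bears: freight, insurance.
CIF price = 82962.35 + 7724.91 + 141.31 = 90828.57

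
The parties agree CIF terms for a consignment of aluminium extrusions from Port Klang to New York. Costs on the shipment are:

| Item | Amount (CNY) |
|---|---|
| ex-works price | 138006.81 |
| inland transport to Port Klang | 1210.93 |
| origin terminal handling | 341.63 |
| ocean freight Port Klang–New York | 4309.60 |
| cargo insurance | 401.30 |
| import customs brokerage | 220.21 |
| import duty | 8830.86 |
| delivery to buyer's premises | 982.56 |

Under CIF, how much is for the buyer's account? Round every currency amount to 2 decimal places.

CIF: the seller pays costs through ocean freight and marine insurance to the destination port.
Seller's account: goods 138006.81 + inland to port 1210.93 + origin terminal 341.63 + freight 4309.60 + insurance 401.30 = 144270.27
Buyer's account: brokerage 220.21 + duty 8830.86 + delivery 982.56 = 10033.63

Buyer's account: CNY 10033.63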